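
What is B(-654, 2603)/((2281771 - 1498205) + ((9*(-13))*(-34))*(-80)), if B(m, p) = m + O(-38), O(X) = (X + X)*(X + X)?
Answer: 2561/232663 ≈ 0.011007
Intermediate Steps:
O(X) = 4*X² (O(X) = (2*X)*(2*X) = 4*X²)
B(m, p) = 5776 + m (B(m, p) = m + 4*(-38)² = m + 4*1444 = m + 5776 = 5776 + m)
B(-654, 2603)/((2281771 - 1498205) + ((9*(-13))*(-34))*(-80)) = (5776 - 654)/((2281771 - 1498205) + ((9*(-13))*(-34))*(-80)) = 5122/(783566 - 117*(-34)*(-80)) = 5122/(783566 + 3978*(-80)) = 5122/(783566 - 318240) = 5122/465326 = 5122*(1/465326) = 2561/232663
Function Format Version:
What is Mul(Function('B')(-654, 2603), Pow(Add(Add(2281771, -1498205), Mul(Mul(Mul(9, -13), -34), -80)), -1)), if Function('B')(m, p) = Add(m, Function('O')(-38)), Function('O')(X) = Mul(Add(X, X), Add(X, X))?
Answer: Rational(2561, 232663) ≈ 0.011007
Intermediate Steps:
Function('O')(X) = Mul(4, Pow(X, 2)) (Function('O')(X) = Mul(Mul(2, X), Mul(2, X)) = Mul(4, Pow(X, 2)))
Function('B')(m, p) = Add(5776, m) (Function('B')(m, p) = Add(m, Mul(4, Pow(-38, 2))) = Add(m, Mul(4, 1444)) = Add(m, 5776) = Add(5776, m))
Mul(Function('B')(-654, 2603), Pow(Add(Add(2281771, -1498205), Mul(Mul(Mul(9, -13), -34), -80)), -1)) = Mul(Add(5776, -654), Pow(Add(Add(2281771, -1498205), Mul(Mul(Mul(9, -13), -34), -80)), -1)) = Mul(5122, Pow(Add(783566, Mul(Mul(-117, -34), -80)), -1)) = Mul(5122, Pow(Add(783566, Mul(3978, -80)), -1)) = Mul(5122, Pow(Add(783566, -318240), -1)) = Mul(5122, Pow(465326, -1)) = Mul(5122, Rational(1, 465326)) = Rational(2561, 232663)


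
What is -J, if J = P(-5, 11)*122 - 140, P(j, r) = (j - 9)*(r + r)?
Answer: 37716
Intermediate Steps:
P(j, r) = 2*r*(-9 + j) (P(j, r) = (-9 + j)*(2*r) = 2*r*(-9 + j))
J = -37716 (J = (2*11*(-9 - 5))*122 - 140 = (2*11*(-14))*122 - 140 = -308*122 - 140 = -37576 - 140 = -37716)
-J = -1*(-37716) = 37716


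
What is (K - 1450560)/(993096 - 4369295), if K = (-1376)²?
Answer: -442816/3376199 ≈ -0.13116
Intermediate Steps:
K = 1893376
(K - 1450560)/(993096 - 4369295) = (1893376 - 1450560)/(993096 - 4369295) = 442816/(-3376199) = 442816*(-1/3376199) = -442816/3376199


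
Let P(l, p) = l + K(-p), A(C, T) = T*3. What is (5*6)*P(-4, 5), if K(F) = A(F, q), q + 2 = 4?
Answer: 60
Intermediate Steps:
q = 2 (q = -2 + 4 = 2)
A(C, T) = 3*T
K(F) = 6 (K(F) = 3*2 = 6)
P(l, p) = 6 + l (P(l, p) = l + 6 = 6 + l)
(5*6)*P(-4, 5) = (5*6)*(6 - 4) = 30*2 = 60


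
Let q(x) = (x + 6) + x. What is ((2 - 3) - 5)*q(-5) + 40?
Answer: 64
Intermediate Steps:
q(x) = 6 + 2*x (q(x) = (6 + x) + x = 6 + 2*x)
((2 - 3) - 5)*q(-5) + 40 = ((2 - 3) - 5)*(6 + 2*(-5)) + 40 = (-1 - 5)*(6 - 10) + 40 = -6*(-4) + 40 = 24 + 40 = 64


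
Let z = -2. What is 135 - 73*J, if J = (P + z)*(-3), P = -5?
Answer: -1398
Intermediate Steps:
J = 21 (J = (-5 - 2)*(-3) = -7*(-3) = 21)
135 - 73*J = 135 - 73*21 = 135 - 1533 = -1398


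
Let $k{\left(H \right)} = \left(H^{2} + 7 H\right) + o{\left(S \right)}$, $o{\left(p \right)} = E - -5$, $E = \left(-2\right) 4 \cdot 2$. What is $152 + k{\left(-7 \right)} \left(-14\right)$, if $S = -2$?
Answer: $306$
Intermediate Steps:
$E = -16$ ($E = \left(-8\right) 2 = -16$)
$o{\left(p \right)} = -11$ ($o{\left(p \right)} = -16 - -5 = -16 + 5 = -11$)
$k{\left(H \right)} = -11 + H^{2} + 7 H$ ($k{\left(H \right)} = \left(H^{2} + 7 H\right) - 11 = -11 + H^{2} + 7 H$)
$152 + k{\left(-7 \right)} \left(-14\right) = 152 + \left(-11 + \left(-7\right)^{2} + 7 \left(-7\right)\right) \left(-14\right) = 152 + \left(-11 + 49 - 49\right) \left(-14\right) = 152 - -154 = 152 + 154 = 306$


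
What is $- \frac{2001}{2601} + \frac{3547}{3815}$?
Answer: $\frac{530644}{3307605} \approx 0.16043$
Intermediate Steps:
$- \frac{2001}{2601} + \frac{3547}{3815} = \left(-2001\right) \frac{1}{2601} + 3547 \cdot \frac{1}{3815} = - \frac{667}{867} + \frac{3547}{3815} = \frac{530644}{3307605}$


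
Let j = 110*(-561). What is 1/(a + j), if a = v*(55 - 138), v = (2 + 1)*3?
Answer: -1/62457 ≈ -1.6011e-5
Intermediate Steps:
v = 9 (v = 3*3 = 9)
j = -61710
a = -747 (a = 9*(55 - 138) = 9*(-83) = -747)
1/(a + j) = 1/(-747 - 61710) = 1/(-62457) = -1/62457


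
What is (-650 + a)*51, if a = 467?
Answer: -9333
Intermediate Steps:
(-650 + a)*51 = (-650 + 467)*51 = -183*51 = -9333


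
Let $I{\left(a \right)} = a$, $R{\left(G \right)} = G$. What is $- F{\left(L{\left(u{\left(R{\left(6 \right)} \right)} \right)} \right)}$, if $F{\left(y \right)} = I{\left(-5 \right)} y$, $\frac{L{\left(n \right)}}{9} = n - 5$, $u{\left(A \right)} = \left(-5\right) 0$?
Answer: $-225$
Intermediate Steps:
$u{\left(A \right)} = 0$
$L{\left(n \right)} = -45 + 9 n$ ($L{\left(n \right)} = 9 \left(n - 5\right) = 9 \left(-5 + n\right) = -45 + 9 n$)
$F{\left(y \right)} = - 5 y$
$- F{\left(L{\left(u{\left(R{\left(6 \right)} \right)} \right)} \right)} = - \left(-5\right) \left(-45 + 9 \cdot 0\right) = - \left(-5\right) \left(-45 + 0\right) = - \left(-5\right) \left(-45\right) = \left(-1\right) 225 = -225$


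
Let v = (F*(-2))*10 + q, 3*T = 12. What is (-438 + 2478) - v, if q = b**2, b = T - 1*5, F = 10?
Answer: 2239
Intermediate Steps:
T = 4 (T = (1/3)*12 = 4)
b = -1 (b = 4 - 1*5 = 4 - 5 = -1)
q = 1 (q = (-1)**2 = 1)
v = -199 (v = (10*(-2))*10 + 1 = -20*10 + 1 = -200 + 1 = -199)
(-438 + 2478) - v = (-438 + 2478) - 1*(-199) = 2040 + 199 = 2239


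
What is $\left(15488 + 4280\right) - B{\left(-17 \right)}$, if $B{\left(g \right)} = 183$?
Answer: $19585$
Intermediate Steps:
$\left(15488 + 4280\right) - B{\left(-17 \right)} = \left(15488 + 4280\right) - 183 = 19768 - 183 = 19585$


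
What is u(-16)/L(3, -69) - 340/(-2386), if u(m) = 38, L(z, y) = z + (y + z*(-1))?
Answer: -33604/82317 ≈ -0.40823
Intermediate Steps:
L(z, y) = y (L(z, y) = z + (y - z) = y)
u(-16)/L(3, -69) - 340/(-2386) = 38/(-69) - 340/(-2386) = 38*(-1/69) - 340*(-1/2386) = -38/69 + 170/1193 = -33604/82317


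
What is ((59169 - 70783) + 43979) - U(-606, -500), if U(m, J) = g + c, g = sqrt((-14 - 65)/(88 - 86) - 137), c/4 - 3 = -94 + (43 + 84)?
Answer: 32221 - I*sqrt(706)/2 ≈ 32221.0 - 13.285*I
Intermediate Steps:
c = 144 (c = 12 + 4*(-94 + (43 + 84)) = 12 + 4*(-94 + 127) = 12 + 4*33 = 12 + 132 = 144)
g = I*sqrt(706)/2 (g = sqrt(-79/2 - 137) = sqrt(-353/2) = I*sqrt(706)/2 ≈ 13.285*I)
U(m, J) = 144 + I*sqrt(706)/2 (U(m, J) = I*sqrt(706)/2 + 144 = 144 + I*sqrt(706)/2)
((59169 - 70783) + 43979) - U(-606, -500) = ((59169 - 70783) + 43979) - (144 + I*sqrt(706)/2) = (-11614 + 43979) + (-144 - I*sqrt(706)/2) = 32365 + (-144 - I*sqrt(706)/2) = 32221 - I*sqrt(706)/2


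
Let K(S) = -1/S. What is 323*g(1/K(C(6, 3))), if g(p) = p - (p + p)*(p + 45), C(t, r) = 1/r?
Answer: 85595/9 ≈ 9510.6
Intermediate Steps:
g(p) = p - 2*p*(45 + p)
323*g(1/K(C(6, 3))) = 323*(-(89 + 2/((-1/(1/3))))/((-1/(1/3)))) = 323*(-(89 + 2/((-1/1/3)))/((-1/1/3))) = 323*(-(89 + 2/((-1*3)))/((-1*3))) = 323*(-1*(89 + 2/(-3))/(-3)) = 323*(-1*(-1/3)*(89 + 2*(-1/3))) = 323*(-1*(-1/3)*(89 - 2/3)) = 323*(-1*(-1/3)*265/3) = 323*(265/9) = 85595/9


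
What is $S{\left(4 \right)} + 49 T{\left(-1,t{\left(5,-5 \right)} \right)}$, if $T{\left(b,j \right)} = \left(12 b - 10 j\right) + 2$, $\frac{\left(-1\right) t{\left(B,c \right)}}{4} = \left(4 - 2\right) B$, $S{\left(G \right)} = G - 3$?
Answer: $19111$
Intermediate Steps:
$S{\left(G \right)} = -3 + G$
$t{\left(B,c \right)} = - 8 B$ ($t{\left(B,c \right)} = - 4 \left(4 - 2\right) B = - 4 \cdot 2 B = - 8 B$)
$T{\left(b,j \right)} = 2 - 10 j + 12 b$ ($T{\left(b,j \right)} = \left(- 10 j + 12 b\right) + 2 = 2 - 10 j + 12 b$)
$S{\left(4 \right)} + 49 T{\left(-1,t{\left(5,-5 \right)} \right)} = \left(-3 + 4\right) + 49 \left(2 - 10 \left(\left(-8\right) 5\right) + 12 \left(-1\right)\right) = 1 + 49 \left(2 - -400 - 12\right) = 1 + 49 \left(2 + 400 - 12\right) = 1 + 49 \cdot 390 = 1 + 19110 = 19111$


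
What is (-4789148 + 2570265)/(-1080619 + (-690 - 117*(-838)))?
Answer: 2218883/983263 ≈ 2.2567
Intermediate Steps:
(-4789148 + 2570265)/(-1080619 + (-690 - 117*(-838))) = -2218883/(-1080619 + (-690 + 98046)) = -2218883/(-1080619 + 97356) = -2218883/(-983263) = -2218883*(-1/983263) = 2218883/983263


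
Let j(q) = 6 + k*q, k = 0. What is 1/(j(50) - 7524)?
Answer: -1/7518 ≈ -0.00013301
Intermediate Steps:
j(q) = 6 (j(q) = 6 + 0*q = 6 + 0 = 6)
1/(j(50) - 7524) = 1/(6 - 7524) = 1/(-7518) = -1/7518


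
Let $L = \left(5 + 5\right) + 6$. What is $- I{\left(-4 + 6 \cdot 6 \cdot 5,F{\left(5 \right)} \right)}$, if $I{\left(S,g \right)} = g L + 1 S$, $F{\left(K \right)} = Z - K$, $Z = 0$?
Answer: $-96$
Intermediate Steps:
$L = 16$ ($L = 10 + 6 = 16$)
$F{\left(K \right)} = - K$ ($F{\left(K \right)} = 0 - K = - K$)
$I{\left(S,g \right)} = S + 16 g$ ($I{\left(S,g \right)} = g 16 + 1 S = 16 g + S = S + 16 g$)
$- I{\left(-4 + 6 \cdot 6 \cdot 5,F{\left(5 \right)} \right)} = - (\left(-4 + 6 \cdot 6 \cdot 5\right) + 16 \left(\left(-1\right) 5\right)) = - (\left(-4 + 6 \cdot 30\right) + 16 \left(-5\right)) = - (\left(-4 + 180\right) - 80) = - (176 - 80) = \left(-1\right) 96 = -96$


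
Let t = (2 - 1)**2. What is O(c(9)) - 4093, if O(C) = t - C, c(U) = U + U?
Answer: -4110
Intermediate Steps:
t = 1 (t = 1**2 = 1)
c(U) = 2*U
O(C) = 1 - C
O(c(9)) - 4093 = (1 - 2*9) - 4093 = (1 - 1*18) - 4093 = (1 - 18) - 4093 = -17 - 4093 = -4110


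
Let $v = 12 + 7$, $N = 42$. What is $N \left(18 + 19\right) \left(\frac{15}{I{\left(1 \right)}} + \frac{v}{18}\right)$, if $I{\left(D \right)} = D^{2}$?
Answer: $\frac{74851}{3} \approx 24950.0$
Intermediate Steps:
$v = 19$
$N \left(18 + 19\right) \left(\frac{15}{I{\left(1 \right)}} + \frac{v}{18}\right) = 42 \left(18 + 19\right) \left(\frac{15}{1^{2}} + \frac{19}{18}\right) = 42 \cdot 37 \left(\frac{15}{1} + 19 \cdot \frac{1}{18}\right) = 1554 \left(15 \cdot 1 + \frac{19}{18}\right) = 1554 \left(15 + \frac{19}{18}\right) = 1554 \cdot \frac{289}{18} = \frac{74851}{3}$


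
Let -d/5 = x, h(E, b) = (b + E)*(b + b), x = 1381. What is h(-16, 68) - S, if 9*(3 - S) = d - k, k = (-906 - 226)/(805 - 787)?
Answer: 511010/81 ≈ 6308.8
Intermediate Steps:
h(E, b) = 2*b*(E + b) (h(E, b) = (E + b)*(2*b) = 2*b*(E + b))
d = -6905 (d = -5*1381 = -6905)
k = -566/9 (k = -1132/18 = -1132*1/18 = -566/9 ≈ -62.889)
S = 61822/81 (S = 3 - (-6905 - 1*(-566/9))/9 = 3 - (-6905 + 566/9)/9 = 3 - ⅑*(-61579/9) = 3 + 61579/81 = 61822/81 ≈ 763.23)
h(-16, 68) - S = 2*68*(-16 + 68) - 1*61822/81 = 2*68*52 - 61822/81 = 7072 - 61822/81 = 511010/81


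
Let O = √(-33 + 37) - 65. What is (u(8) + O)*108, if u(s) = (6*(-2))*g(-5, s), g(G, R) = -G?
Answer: -13284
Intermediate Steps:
O = -63 (O = √4 - 65 = 2 - 65 = -63)
u(s) = -60 (u(s) = (6*(-2))*(-1*(-5)) = -12*5 = -60)
(u(8) + O)*108 = (-60 - 63)*108 = -123*108 = -13284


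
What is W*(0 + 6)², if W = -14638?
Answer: -526968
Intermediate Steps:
W*(0 + 6)² = -14638*(0 + 6)² = -14638*6² = -14638*36 = -526968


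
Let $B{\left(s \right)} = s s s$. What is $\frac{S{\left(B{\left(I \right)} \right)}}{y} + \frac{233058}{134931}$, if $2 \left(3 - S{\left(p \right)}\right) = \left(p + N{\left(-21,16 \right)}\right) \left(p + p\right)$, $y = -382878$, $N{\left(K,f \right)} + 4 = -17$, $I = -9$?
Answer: $\frac{18111766709}{5740234602} \approx 3.1552$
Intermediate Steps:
$N{\left(K,f \right)} = -21$ ($N{\left(K,f \right)} = -4 - 17 = -21$)
$B{\left(s \right)} = s^{3}$ ($B{\left(s \right)} = s^{2} s = s^{3}$)
$S{\left(p \right)} = 3 - p \left(-21 + p\right)$ ($S{\left(p \right)} = 3 - \frac{\left(p - 21\right) \left(p + p\right)}{2} = 3 - \frac{\left(-21 + p\right) 2 p}{2} = 3 - \frac{2 p \left(-21 + p\right)}{2} = 3 - p \left(-21 + p\right)$)
$\frac{S{\left(B{\left(I \right)} \right)}}{y} + \frac{233058}{134931} = \frac{3 - \left(\left(-9\right)^{3}\right)^{2} + 21 \left(-9\right)^{3}}{-382878} + \frac{233058}{134931} = \left(3 - \left(-729\right)^{2} + 21 \left(-729\right)\right) \left(- \frac{1}{382878}\right) + 233058 \cdot \frac{1}{134931} = \left(3 - 531441 - 15309\right) \left(- \frac{1}{382878}\right) + \frac{77686}{44977} = \left(-546747\right) \left(- \frac{1}{382878}\right) + \frac{77686}{44977} = \frac{182249}{127626} + \frac{77686}{44977} = \frac{18111766709}{5740234602}$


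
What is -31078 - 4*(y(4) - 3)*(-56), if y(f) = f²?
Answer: -28166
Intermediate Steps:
-31078 - 4*(y(4) - 3)*(-56) = -31078 - 4*(4² - 3)*(-56) = -31078 - 4*(16 - 3)*(-56) = -31078 - 4*13*(-56) = -31078 - 4*(-728) = -31078 - 1*(-2912) = -31078 + 2912 = -28166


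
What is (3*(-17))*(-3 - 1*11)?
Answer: 714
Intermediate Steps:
(3*(-17))*(-3 - 1*11) = -51*(-3 - 11) = -51*(-14) = 714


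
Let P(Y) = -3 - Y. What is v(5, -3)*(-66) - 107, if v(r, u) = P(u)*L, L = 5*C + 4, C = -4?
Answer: -107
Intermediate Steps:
L = -16 (L = 5*(-4) + 4 = -20 + 4 = -16)
v(r, u) = 48 + 16*u (v(r, u) = (-3 - u)*(-16) = 48 + 16*u)
v(5, -3)*(-66) - 107 = (48 + 16*(-3))*(-66) - 107 = (48 - 48)*(-66) - 107 = 0*(-66) - 107 = 0 - 107 = -107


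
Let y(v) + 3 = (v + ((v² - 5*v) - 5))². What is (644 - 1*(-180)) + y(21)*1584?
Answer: 196260008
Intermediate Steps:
y(v) = -3 + (-5 + v² - 4*v)² (y(v) = -3 + (v + ((v² - 5*v) - 5))² = -3 + (v + (-5 + v² - 5*v))² = -3 + (-5 + v² - 4*v)²)
(644 - 1*(-180)) + y(21)*1584 = (644 - 1*(-180)) + (-3 + (5 - 1*21² + 4*21)²)*1584 = (644 + 180) + (-3 + (5 - 1*441 + 84)²)*1584 = 824 + (-3 + (5 - 441 + 84)²)*1584 = 824 + (-3 + (-352)²)*1584 = 824 + (-3 + 123904)*1584 = 824 + 123901*1584 = 824 + 196259184 = 196260008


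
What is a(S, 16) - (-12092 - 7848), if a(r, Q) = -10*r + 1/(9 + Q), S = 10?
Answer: 496001/25 ≈ 19840.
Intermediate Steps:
a(r, Q) = 1/(9 + Q) - 10*r
a(S, 16) - (-12092 - 7848) = (1 - 90*10 - 10*16*10)/(9 + 16) - (-12092 - 7848) = (1 - 900 - 1600)/25 - 1*(-19940) = (1/25)*(-2499) + 19940 = -2499/25 + 19940 = 496001/25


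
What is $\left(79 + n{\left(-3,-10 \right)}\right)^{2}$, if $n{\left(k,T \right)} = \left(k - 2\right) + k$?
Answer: $5041$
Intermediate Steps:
$n{\left(k,T \right)} = -2 + 2 k$ ($n{\left(k,T \right)} = \left(k - 2\right) + k = \left(-2 + k\right) + k = -2 + 2 k$)
$\left(79 + n{\left(-3,-10 \right)}\right)^{2} = \left(79 + \left(-2 + 2 \left(-3\right)\right)\right)^{2} = \left(79 - 8\right)^{2} = 71^{2} = 5041$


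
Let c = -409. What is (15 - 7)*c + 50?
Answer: -3222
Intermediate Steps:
(15 - 7)*c + 50 = (15 - 7)*(-409) + 50 = 8*(-409) + 50 = -3272 + 50 = -3222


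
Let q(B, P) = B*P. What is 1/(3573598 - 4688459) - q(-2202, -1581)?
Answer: -3881234720683/1114861 ≈ -3.4814e+6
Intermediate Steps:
1/(3573598 - 4688459) - q(-2202, -1581) = 1/(3573598 - 4688459) - (-2202)*(-1581) = 1/(-1114861) - 1*3481362 = -1/1114861 - 3481362 = -3881234720683/1114861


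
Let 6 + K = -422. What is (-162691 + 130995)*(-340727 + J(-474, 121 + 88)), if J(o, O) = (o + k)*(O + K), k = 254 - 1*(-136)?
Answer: 10216603376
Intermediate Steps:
K = -428 (K = -6 - 422 = -428)
k = 390 (k = 254 + 136 = 390)
J(o, O) = (-428 + O)*(390 + o) (J(o, O) = (o + 390)*(O - 428) = (390 + o)*(-428 + O) = (-428 + O)*(390 + o))
(-162691 + 130995)*(-340727 + J(-474, 121 + 88)) = (-162691 + 130995)*(-340727 + (-166920 - 428*(-474) + 390*(121 + 88) + (121 + 88)*(-474))) = -31696*(-340727 + (-166920 + 202872 + 390*209 + 209*(-474))) = -31696*(-340727 + (-166920 + 202872 + 81510 - 99066)) = -31696*(-340727 + 18396) = -31696*(-322331) = 10216603376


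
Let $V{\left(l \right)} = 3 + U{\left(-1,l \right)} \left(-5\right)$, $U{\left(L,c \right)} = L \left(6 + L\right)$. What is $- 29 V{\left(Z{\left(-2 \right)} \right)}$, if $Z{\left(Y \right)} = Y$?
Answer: $-812$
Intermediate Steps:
$V{\left(l \right)} = 28$ ($V{\left(l \right)} = 3 + - (6 - 1) \left(-5\right) = 3 + \left(-1\right) 5 \left(-5\right) = 3 - -25 = 3 + 25 = 28$)
$- 29 V{\left(Z{\left(-2 \right)} \right)} = \left(-29\right) 28 = -812$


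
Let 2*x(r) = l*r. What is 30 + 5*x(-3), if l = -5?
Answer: 135/2 ≈ 67.500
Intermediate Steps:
x(r) = -5*r/2 (x(r) = (-5*r)/2 = -5*r/2)
30 + 5*x(-3) = 30 + 5*(-5/2*(-3)) = 30 + 5*(15/2) = 30 + 75/2 = 135/2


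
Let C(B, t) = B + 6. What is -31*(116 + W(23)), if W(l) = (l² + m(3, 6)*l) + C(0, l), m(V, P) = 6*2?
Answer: -28737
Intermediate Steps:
C(B, t) = 6 + B
m(V, P) = 12
W(l) = 6 + l² + 12*l (W(l) = (l² + 12*l) + (6 + 0) = (l² + 12*l) + 6 = 6 + l² + 12*l)
-31*(116 + W(23)) = -31*(116 + (6 + 23² + 12*23)) = -31*(116 + (6 + 529 + 276)) = -31*(116 + 811) = -31*927 = -28737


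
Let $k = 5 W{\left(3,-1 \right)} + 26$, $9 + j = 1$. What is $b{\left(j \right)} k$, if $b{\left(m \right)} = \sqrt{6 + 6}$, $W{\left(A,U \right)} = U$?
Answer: $42 \sqrt{3} \approx 72.746$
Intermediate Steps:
$j = -8$ ($j = -9 + 1 = -8$)
$b{\left(m \right)} = 2 \sqrt{3}$ ($b{\left(m \right)} = \sqrt{12} = 2 \sqrt{3}$)
$k = 21$ ($k = 5 \left(-1\right) + 26 = -5 + 26 = 21$)
$b{\left(j \right)} k = 2 \sqrt{3} \cdot 21 = 42 \sqrt{3}$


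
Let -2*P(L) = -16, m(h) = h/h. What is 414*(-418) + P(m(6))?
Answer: -173044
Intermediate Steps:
m(h) = 1
P(L) = 8 (P(L) = -1/2*(-16) = 8)
414*(-418) + P(m(6)) = 414*(-418) + 8 = -173052 + 8 = -173044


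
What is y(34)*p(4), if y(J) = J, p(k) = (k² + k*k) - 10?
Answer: 748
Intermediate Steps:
p(k) = -10 + 2*k² (p(k) = (k² + k²) - 10 = 2*k² - 10 = -10 + 2*k²)
y(34)*p(4) = 34*(-10 + 2*4²) = 34*(-10 + 2*16) = 34*(-10 + 32) = 34*22 = 748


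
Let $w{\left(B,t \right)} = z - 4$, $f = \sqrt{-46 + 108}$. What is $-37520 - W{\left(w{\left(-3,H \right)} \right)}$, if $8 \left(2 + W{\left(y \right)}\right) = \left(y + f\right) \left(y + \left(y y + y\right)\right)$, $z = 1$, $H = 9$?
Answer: $- \frac{300135}{8} - \frac{3 \sqrt{62}}{8} \approx -37520.0$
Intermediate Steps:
$f = \sqrt{62} \approx 7.874$
$w{\left(B,t \right)} = -3$ ($w{\left(B,t \right)} = 1 - 4 = -3$)
$W{\left(y \right)} = -2 + \frac{\left(y + \sqrt{62}\right) \left(y^{2} + 2 y\right)}{8}$ ($W{\left(y \right)} = -2 + \frac{\left(y + \sqrt{62}\right) \left(y + \left(y y + y\right)\right)}{8} = -2 + \frac{\left(y + \sqrt{62}\right) \left(y + \left(y^{2} + y\right)\right)}{8} = -2 + \frac{\left(y + \sqrt{62}\right) \left(y + \left(y + y^{2}\right)\right)}{8} = -2 + \frac{\left(y + \sqrt{62}\right) \left(y^{2} + 2 y\right)}{8}$)
$-37520 - W{\left(w{\left(-3,H \right)} \right)} = -37520 - \left(-2 + \frac{\left(-3\right)^{2}}{4} + \frac{\left(-3\right)^{3}}{8} + \frac{1}{4} \left(-3\right) \sqrt{62} + \frac{\sqrt{62} \left(-3\right)^{2}}{8}\right) = -37520 - \left(-2 + \frac{1}{4} \cdot 9 + \frac{1}{8} \left(-27\right) - \frac{3 \sqrt{62}}{4} + \frac{1}{8} \sqrt{62} \cdot 9\right) = -37520 - \left(-2 + \frac{9}{4} - \frac{27}{8} - \frac{3 \sqrt{62}}{4} + \frac{9 \sqrt{62}}{8}\right) = -37520 - \left(- \frac{25}{8} + \frac{3 \sqrt{62}}{8}\right) = -37520 + \left(\frac{25}{8} - \frac{3 \sqrt{62}}{8}\right) = - \frac{300135}{8} - \frac{3 \sqrt{62}}{8}$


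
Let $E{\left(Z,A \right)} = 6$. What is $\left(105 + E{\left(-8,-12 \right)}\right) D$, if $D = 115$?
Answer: $12765$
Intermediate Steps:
$\left(105 + E{\left(-8,-12 \right)}\right) D = \left(105 + 6\right) 115 = 111 \cdot 115 = 12765$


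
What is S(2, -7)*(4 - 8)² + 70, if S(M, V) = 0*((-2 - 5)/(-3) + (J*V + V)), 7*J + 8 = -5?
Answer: 70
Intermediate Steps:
J = -13/7 (J = -8/7 + (⅐)*(-5) = -8/7 - 5/7 = -13/7 ≈ -1.8571)
S(M, V) = 0 (S(M, V) = 0*((-2 - 5)/(-3) + (-13*V/7 + V)) = 0*(-7*(-⅓) - 6*V/7) = 0*(7/3 - 6*V/7) = 0)
S(2, -7)*(4 - 8)² + 70 = 0*(4 - 8)² + 70 = 0*(-4)² + 70 = 0*16 + 70 = 0 + 70 = 70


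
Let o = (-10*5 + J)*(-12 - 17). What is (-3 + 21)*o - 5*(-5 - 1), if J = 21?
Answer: 15168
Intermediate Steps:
o = 841 (o = (-10*5 + 21)*(-12 - 17) = (-50 + 21)*(-29) = -29*(-29) = 841)
(-3 + 21)*o - 5*(-5 - 1) = (-3 + 21)*841 - 5*(-5 - 1) = 18*841 - 5*(-6) = 15138 + 30 = 15168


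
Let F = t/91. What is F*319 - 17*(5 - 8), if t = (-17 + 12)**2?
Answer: 12616/91 ≈ 138.64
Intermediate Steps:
t = 25 (t = (-5)**2 = 25)
F = 25/91 ≈ 0.27473
F*319 - 17*(5 - 8) = (25/91)*319 - 17*(5 - 8) = 7975/91 - 17*(-3) = 7975/91 + 51 = 12616/91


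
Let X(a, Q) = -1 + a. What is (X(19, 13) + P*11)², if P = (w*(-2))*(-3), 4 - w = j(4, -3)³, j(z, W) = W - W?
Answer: 79524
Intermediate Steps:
j(z, W) = 0
w = 4 (w = 4 - 1*0³ = 4 - 1*0 = 4 + 0 = 4)
P = 24 (P = (4*(-2))*(-3) = -8*(-3) = 24)
(X(19, 13) + P*11)² = ((-1 + 19) + 24*11)² = (18 + 264)² = 282² = 79524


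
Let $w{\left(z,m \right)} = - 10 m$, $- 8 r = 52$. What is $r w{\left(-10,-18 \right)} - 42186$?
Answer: $-43356$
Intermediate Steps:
$r = - \frac{13}{2}$ ($r = \left(- \frac{1}{8}\right) 52 = - \frac{13}{2} \approx -6.5$)
$r w{\left(-10,-18 \right)} - 42186 = - \frac{13 \left(\left(-10\right) \left(-18\right)\right)}{2} - 42186 = \left(- \frac{13}{2}\right) 180 - 42186 = -1170 - 42186 = -43356$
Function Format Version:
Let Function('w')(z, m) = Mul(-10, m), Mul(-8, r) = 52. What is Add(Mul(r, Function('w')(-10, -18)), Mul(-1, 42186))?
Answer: -43356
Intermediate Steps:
r = Rational(-13, 2) (r = Mul(Rational(-1, 8), 52) = Rational(-13, 2) ≈ -6.5000)
Add(Mul(r, Function('w')(-10, -18)), Mul(-1, 42186)) = Add(Mul(Rational(-13, 2), Mul(-10, -18)), Mul(-1, 42186)) = Add(Mul(Rational(-13, 2), 180), -42186) = Add(-1170, -42186) = -43356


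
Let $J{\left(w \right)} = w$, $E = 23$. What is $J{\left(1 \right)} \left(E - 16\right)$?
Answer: $7$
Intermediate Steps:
$J{\left(1 \right)} \left(E - 16\right) = 1 \left(23 - 16\right) = 1 \cdot 7 = 7$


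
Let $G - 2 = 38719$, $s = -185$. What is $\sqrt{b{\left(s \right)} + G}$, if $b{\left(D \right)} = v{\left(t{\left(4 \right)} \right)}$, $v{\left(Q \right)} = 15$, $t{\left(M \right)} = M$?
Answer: $12 \sqrt{269} \approx 196.81$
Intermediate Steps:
$G = 38721$ ($G = 2 + 38719 = 38721$)
$b{\left(D \right)} = 15$
$\sqrt{b{\left(s \right)} + G} = \sqrt{15 + 38721} = \sqrt{38736} = 12 \sqrt{269}$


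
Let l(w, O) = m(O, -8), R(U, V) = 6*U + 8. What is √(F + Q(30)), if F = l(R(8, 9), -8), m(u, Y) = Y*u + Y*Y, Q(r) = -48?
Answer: 4*√5 ≈ 8.9443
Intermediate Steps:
R(U, V) = 8 + 6*U
m(u, Y) = Y² + Y*u (m(u, Y) = Y*u + Y² = Y² + Y*u)
l(w, O) = 64 - 8*O (l(w, O) = -8*(-8 + O) = 64 - 8*O)
F = 128 (F = 64 - 8*(-8) = 64 + 64 = 128)
√(F + Q(30)) = √(128 - 48) = √80 = 4*√5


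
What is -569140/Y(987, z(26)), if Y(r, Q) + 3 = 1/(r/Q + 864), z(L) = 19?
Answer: 990474342/5219 ≈ 1.8978e+5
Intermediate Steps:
Y(r, Q) = -3 + 1/(864 + r/Q) (Y(r, Q) = -3 + 1/(r/Q + 864) = -3 + 1/(864 + r/Q))
-569140/Y(987, z(26)) = -569140*(987 + 864*19)/(-2591*19 - 3*987) = -569140*(987 + 16416)/(-49229 - 2961) = -569140/(-52190/17403) = -569140*(-17403/52190) = 990474342/5219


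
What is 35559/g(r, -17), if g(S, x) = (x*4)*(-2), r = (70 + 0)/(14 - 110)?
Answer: 35559/136 ≈ 261.46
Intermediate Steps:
r = -35/48 (r = 70/(-96) = 70*(-1/96) = -35/48 ≈ -0.72917)
g(S, x) = -8*x (g(S, x) = (4*x)*(-2) = -8*x)
35559/g(r, -17) = 35559/((-8*(-17))) = 35559/136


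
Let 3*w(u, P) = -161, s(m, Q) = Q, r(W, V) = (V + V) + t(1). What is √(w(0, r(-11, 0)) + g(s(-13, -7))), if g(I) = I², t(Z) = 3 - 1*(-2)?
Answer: I*√42/3 ≈ 2.1602*I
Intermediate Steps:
t(Z) = 5 (t(Z) = 3 + 2 = 5)
r(W, V) = 5 + 2*V (r(W, V) = (V + V) + 5 = 2*V + 5 = 5 + 2*V)
w(u, P) = -161/3 (w(u, P) = (⅓)*(-161) = -161/3)
√(w(0, r(-11, 0)) + g(s(-13, -7))) = √(-161/3 + (-7)²) = √(-161/3 + 49) = √(-14/3) = I*√42/3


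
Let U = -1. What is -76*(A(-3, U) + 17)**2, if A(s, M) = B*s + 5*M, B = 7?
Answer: -6156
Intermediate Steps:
A(s, M) = 5*M + 7*s (A(s, M) = 7*s + 5*M = 5*M + 7*s)
-76*(A(-3, U) + 17)**2 = -76*((5*(-1) + 7*(-3)) + 17)**2 = -76*((-5 - 21) + 17)**2 = -76*(-26 + 17)**2 = -76*(-9)**2 = -76*81 = -6156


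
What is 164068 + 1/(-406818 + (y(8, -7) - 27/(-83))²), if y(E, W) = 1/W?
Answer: 22530782424047455/137325879662 ≈ 1.6407e+5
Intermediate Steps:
164068 + 1/(-406818 + (y(8, -7) - 27/(-83))²) = 164068 + 1/(-406818 + (1/(-7) - 27/(-83))²) = 164068 + 1/(-406818 + (-⅐ - 27*(-1/83))²) = 164068 + 1/(-406818 + (-⅐ + 27/83)²) = 164068 + 1/(-406818 + (106/581)²) = 164068 + 1/(-406818 + 11236/337561) = 164068 + 1/(-137325879662/337561) = 164068 - 337561/137325879662 = 22530782424047455/137325879662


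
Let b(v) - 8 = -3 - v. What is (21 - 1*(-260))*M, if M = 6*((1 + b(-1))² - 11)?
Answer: 64068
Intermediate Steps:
b(v) = 5 - v (b(v) = 8 + (-3 - v) = 5 - v)
M = 228 (M = 6*((1 + (5 - 1*(-1)))² - 11) = 6*((1 + (5 + 1))² - 11) = 6*((1 + 6)² - 11) = 6*(7² - 11) = 6*(49 - 11) = 6*38 = 228)
(21 - 1*(-260))*M = (21 - 1*(-260))*228 = (21 + 260)*228 = 281*228 = 64068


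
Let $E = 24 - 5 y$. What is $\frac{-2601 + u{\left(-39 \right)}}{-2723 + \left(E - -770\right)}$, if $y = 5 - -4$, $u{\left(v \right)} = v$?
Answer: $\frac{440}{329} \approx 1.3374$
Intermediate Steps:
$y = 9$ ($y = 5 + 4 = 9$)
$E = -21$ ($E = 24 - 45 = -21$)
$\frac{-2601 + u{\left(-39 \right)}}{-2723 + \left(E - -770\right)} = \frac{-2601 - 39}{-2723 - -749} = - \frac{2640}{-2723 + \left(-21 + 770\right)} = - \frac{2640}{-2723 + 749} = - \frac{2640}{-1974} = \left(-2640\right) \left(- \frac{1}{1974}\right) = \frac{440}{329}$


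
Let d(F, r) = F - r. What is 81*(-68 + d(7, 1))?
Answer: -5022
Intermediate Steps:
81*(-68 + d(7, 1)) = 81*(-68 + (7 - 1*1)) = 81*(-68 + (7 - 1)) = 81*(-68 + 6) = 81*(-62) = -5022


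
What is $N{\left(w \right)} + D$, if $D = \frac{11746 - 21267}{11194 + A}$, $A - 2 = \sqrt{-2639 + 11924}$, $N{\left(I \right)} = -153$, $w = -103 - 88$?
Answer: $- \frac{6427930053}{41780377} + \frac{9521 \sqrt{9285}}{125341131} \approx -153.84$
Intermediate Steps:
$w = -191$ ($w = -103 - 88 = -191$)
$A = 2 + \sqrt{9285}$ ($A = 2 + \sqrt{-2639 + 11924} = 2 + \sqrt{9285} \approx 98.359$)
$D = - \frac{9521}{11196 + \sqrt{9285}}$ ($D = \frac{11746 - 21267}{11194 + \left(2 + \sqrt{9285}\right)} = - \frac{9521}{11196 + \sqrt{9285}} \approx -0.84314$)
$N{\left(w \right)} + D = -153 - \left(\frac{35532372}{41780377} - \frac{9521 \sqrt{9285}}{125341131}\right) = - \frac{6427930053}{41780377} + \frac{9521 \sqrt{9285}}{125341131}$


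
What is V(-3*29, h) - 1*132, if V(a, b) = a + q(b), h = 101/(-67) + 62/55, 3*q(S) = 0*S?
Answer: -219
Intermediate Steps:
q(S) = 0 (q(S) = (0*S)/3 = (1/3)*0 = 0)
h = -1401/3685 (h = 101*(-1/67) + 62*(1/55) = -101/67 + 62/55 = -1401/3685 ≈ -0.38019)
V(a, b) = a (V(a, b) = a + 0 = a)
V(-3*29, h) - 1*132 = -3*29 - 1*132 = -87 - 132 = -219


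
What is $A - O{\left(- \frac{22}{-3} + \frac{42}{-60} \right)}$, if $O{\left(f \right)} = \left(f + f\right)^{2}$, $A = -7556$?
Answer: $- \frac{1739701}{225} \approx -7732.0$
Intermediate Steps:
$O{\left(f \right)} = 4 f^{2}$ ($O{\left(f \right)} = \left(2 f\right)^{2} = 4 f^{2}$)
$A - O{\left(- \frac{22}{-3} + \frac{42}{-60} \right)} = -7556 - 4 \left(- \frac{22}{-3} + \frac{42}{-60}\right)^{2} = -7556 - 4 \left(\left(-22\right) \left(- \frac{1}{3}\right) + 42 \left(- \frac{1}{60}\right)\right)^{2} = -7556 - 4 \left(\frac{22}{3} - \frac{7}{10}\right)^{2} = -7556 - 4 \left(\frac{199}{30}\right)^{2} = -7556 - 4 \cdot \frac{39601}{900} = -7556 - \frac{39601}{225} = - \frac{1739701}{225}$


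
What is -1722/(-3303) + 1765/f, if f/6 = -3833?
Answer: 1250843/2813422 ≈ 0.44460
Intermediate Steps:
f = -22998 (f = 6*(-3833) = -22998)
-1722/(-3303) + 1765/f = -1722/(-3303) + 1765/(-22998) = -1722*(-1/3303) + 1765*(-1/22998) = 574/1101 - 1765/22998 = 1250843/2813422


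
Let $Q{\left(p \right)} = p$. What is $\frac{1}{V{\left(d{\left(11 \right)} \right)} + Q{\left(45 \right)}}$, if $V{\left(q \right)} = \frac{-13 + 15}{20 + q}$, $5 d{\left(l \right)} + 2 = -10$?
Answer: $\frac{44}{1985} \approx 0.022166$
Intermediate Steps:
$d{\left(l \right)} = - \frac{12}{5}$ ($d{\left(l \right)} = - \frac{2}{5} + \frac{1}{5} \left(-10\right) = - \frac{2}{5} - 2 = - \frac{12}{5}$)
$V{\left(q \right)} = \frac{2}{20 + q}$
$\frac{1}{V{\left(d{\left(11 \right)} \right)} + Q{\left(45 \right)}} = \frac{1}{\frac{2}{20 - \frac{12}{5}} + 45} = \frac{1}{\frac{2}{\frac{88}{5}} + 45} = \frac{1}{2 \cdot \frac{5}{88} + 45} = \frac{1}{\frac{5}{44} + 45} = \frac{1}{\frac{1985}{44}} = \frac{44}{1985}$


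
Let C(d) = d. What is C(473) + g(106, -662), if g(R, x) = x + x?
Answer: -851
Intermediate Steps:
g(R, x) = 2*x
C(473) + g(106, -662) = 473 + 2*(-662) = 473 - 1324 = -851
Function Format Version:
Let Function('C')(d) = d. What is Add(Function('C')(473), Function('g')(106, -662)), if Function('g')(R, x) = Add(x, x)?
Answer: -851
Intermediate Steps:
Function('g')(R, x) = Mul(2, x)
Add(Function('C')(473), Function('g')(106, -662)) = Add(473, Mul(2, -662)) = Add(473, -1324) = -851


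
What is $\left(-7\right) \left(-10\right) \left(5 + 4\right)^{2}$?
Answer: $5670$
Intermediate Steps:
$\left(-7\right) \left(-10\right) \left(5 + 4\right)^{2} = 70 \cdot 9^{2} = 70 \cdot 81 = 5670$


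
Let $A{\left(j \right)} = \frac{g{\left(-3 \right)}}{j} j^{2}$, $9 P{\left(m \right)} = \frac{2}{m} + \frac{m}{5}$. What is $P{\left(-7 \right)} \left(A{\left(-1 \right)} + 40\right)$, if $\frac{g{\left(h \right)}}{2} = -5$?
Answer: $- \frac{590}{63} \approx -9.3651$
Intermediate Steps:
$P{\left(m \right)} = \frac{m}{45} + \frac{2}{9 m}$ ($P{\left(m \right)} = \frac{\frac{2}{m} + \frac{m}{5}}{9} = \frac{m}{45} + \frac{2}{9 m}$)
$g{\left(h \right)} = -10$ ($g{\left(h \right)} = 2 \left(-5\right) = -10$)
$A{\left(j \right)} = - 10 j$ ($A{\left(j \right)} = - \frac{10}{j} j^{2} = - 10 j$)
$P{\left(-7 \right)} \left(A{\left(-1 \right)} + 40\right) = \frac{10 + \left(-7\right)^{2}}{45 \left(-7\right)} \left(\left(-10\right) \left(-1\right) + 40\right) = \frac{1}{45} \left(- \frac{1}{7}\right) \left(10 + 49\right) \left(10 + 40\right) = \frac{1}{45} \left(- \frac{1}{7}\right) 59 \cdot 50 = \left(- \frac{59}{315}\right) 50 = - \frac{590}{63}$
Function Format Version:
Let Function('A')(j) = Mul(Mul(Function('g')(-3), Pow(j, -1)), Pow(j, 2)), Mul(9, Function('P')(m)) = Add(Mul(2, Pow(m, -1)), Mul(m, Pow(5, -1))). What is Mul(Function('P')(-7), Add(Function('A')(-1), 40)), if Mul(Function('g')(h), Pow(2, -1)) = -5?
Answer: Rational(-590, 63) ≈ -9.3651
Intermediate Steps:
Function('P')(m) = Add(Mul(Rational(1, 45), m), Mul(Rational(2, 9), Pow(m, -1))) (Function('P')(m) = Mul(Rational(1, 9), Add(Mul(2, Pow(m, -1)), Mul(m, Pow(5, -1)))) = Mul(Rational(1, 9), Add(Mul(2, Pow(m, -1)), Mul(m, Rational(1, 5)))) = Mul(Rational(1, 9), Add(Mul(2, Pow(m, -1)), Mul(Rational(1, 5), m))) = Add(Mul(Rational(1, 45), m), Mul(Rational(2, 9), Pow(m, -1))))
Function('g')(h) = -10 (Function('g')(h) = Mul(2, -5) = -10)
Function('A')(j) = Mul(-10, j) (Function('A')(j) = Mul(Mul(-10, Pow(j, -1)), Pow(j, 2)) = Mul(-10, j))
Mul(Function('P')(-7), Add(Function('A')(-1), 40)) = Mul(Mul(Rational(1, 45), Pow(-7, -1), Add(10, Pow(-7, 2))), Add(Mul(-10, -1), 40)) = Mul(Mul(Rational(1, 45), Rational(-1, 7), Add(10, 49)), Add(10, 40)) = Mul(Mul(Rational(1, 45), Rational(-1, 7), 59), 50) = Mul(Rational(-59, 315), 50) = Rational(-590, 63)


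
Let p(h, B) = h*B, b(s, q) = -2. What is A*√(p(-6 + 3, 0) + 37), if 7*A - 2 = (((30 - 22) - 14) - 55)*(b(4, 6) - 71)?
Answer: 4455*√37/7 ≈ 3871.2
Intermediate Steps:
p(h, B) = B*h
A = 4455/7 (A = 2/7 + ((((30 - 22) - 14) - 55)*(-2 - 71))/7 = 2/7 + (((8 - 14) - 55)*(-73))/7 = 2/7 + ((-6 - 55)*(-73))/7 = 2/7 + (-61*(-73))/7 = 2/7 + (⅐)*4453 = 2/7 + 4453/7 = 4455/7 ≈ 636.43)
A*√(p(-6 + 3, 0) + 37) = 4455*√(0*(-6 + 3) + 37)/7 = 4455*√(0*(-3) + 37)/7 = 4455*√(0 + 37)/7 = 4455*√37/7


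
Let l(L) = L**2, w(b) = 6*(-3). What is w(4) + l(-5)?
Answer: 7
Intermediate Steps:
w(b) = -18
w(4) + l(-5) = -18 + (-5)**2 = -18 + 25 = 7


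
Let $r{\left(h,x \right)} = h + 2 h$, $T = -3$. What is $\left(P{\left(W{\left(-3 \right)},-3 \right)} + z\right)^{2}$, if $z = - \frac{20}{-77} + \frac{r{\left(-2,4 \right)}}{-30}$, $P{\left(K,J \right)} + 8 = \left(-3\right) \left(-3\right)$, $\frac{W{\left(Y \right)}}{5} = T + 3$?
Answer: $\frac{315844}{148225} \approx 2.1308$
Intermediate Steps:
$W{\left(Y \right)} = 0$ ($W{\left(Y \right)} = 5 \left(-3 + 3\right) = 5 \cdot 0 = 0$)
$r{\left(h,x \right)} = 3 h$
$P{\left(K,J \right)} = 1$ ($P{\left(K,J \right)} = -8 - -9 = -8 + 9 = 1$)
$z = \frac{177}{385}$ ($z = - \frac{20}{-77} + \frac{3 \left(-2\right)}{-30} = \left(-20\right) \left(- \frac{1}{77}\right) - - \frac{1}{5} = \frac{20}{77} + \frac{1}{5} = \frac{177}{385} \approx 0.45974$)
$\left(P{\left(W{\left(-3 \right)},-3 \right)} + z\right)^{2} = \left(1 + \frac{177}{385}\right)^{2} = \left(\frac{562}{385}\right)^{2} = \frac{315844}{148225}$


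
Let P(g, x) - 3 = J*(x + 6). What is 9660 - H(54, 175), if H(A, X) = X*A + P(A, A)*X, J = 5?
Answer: -52815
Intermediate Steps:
P(g, x) = 33 + 5*x (P(g, x) = 3 + 5*(x + 6) = 3 + 5*(6 + x) = 3 + (30 + 5*x) = 33 + 5*x)
H(A, X) = A*X + X*(33 + 5*A) (H(A, X) = X*A + (33 + 5*A)*X = A*X + X*(33 + 5*A))
9660 - H(54, 175) = 9660 - 3*175*(11 + 2*54) = 9660 - 3*175*(11 + 108) = 9660 - 3*175*119 = 9660 - 1*62475 = 9660 - 62475 = -52815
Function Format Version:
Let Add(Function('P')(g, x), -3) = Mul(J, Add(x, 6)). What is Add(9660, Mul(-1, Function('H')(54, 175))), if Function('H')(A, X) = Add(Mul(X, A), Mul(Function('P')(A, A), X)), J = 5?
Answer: -52815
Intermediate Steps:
Function('P')(g, x) = Add(33, Mul(5, x)) (Function('P')(g, x) = Add(3, Mul(5, Add(x, 6))) = Add(3, Mul(5, Add(6, x))) = Add(3, Add(30, Mul(5, x))) = Add(33, Mul(5, x)))
Function('H')(A, X) = Add(Mul(A, X), Mul(X, Add(33, Mul(5, A)))) (Function('H')(A, X) = Add(Mul(X, A), Mul(Add(33, Mul(5, A)), X)) = Add(Mul(A, X), Mul(X, Add(33, Mul(5, A)))))
Add(9660, Mul(-1, Function('H')(54, 175))) = Add(9660, Mul(-1, Mul(3, 175, Add(11, Mul(2, 54))))) = Add(9660, Mul(-1, Mul(3, 175, Add(11, 108)))) = Add(9660, Mul(-1, Mul(3, 175, 119))) = Add(9660, Mul(-1, 62475)) = Add(9660, -62475) = -52815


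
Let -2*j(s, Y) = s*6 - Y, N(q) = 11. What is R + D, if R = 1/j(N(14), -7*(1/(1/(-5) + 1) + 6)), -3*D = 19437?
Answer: -3025701/467 ≈ -6479.0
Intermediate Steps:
D = -6479 (D = -⅓*19437 = -6479)
j(s, Y) = Y/2 - 3*s (j(s, Y) = -(s*6 - Y)/2 = -(6*s - Y)/2 = -(-Y + 6*s)/2 = Y/2 - 3*s)
R = -8/467 (R = 1/((-7*(1/(1/(-5) + 1) + 6))/2 - 3*11) = 1/((-7*(1/(-⅕ + 1) + 6))/2 - 33) = 1/((-7*(1/(⅘) + 6))/2 - 33) = 1/((-7*(5/4 + 6))/2 - 33) = 1/((-7*29/4)/2 - 33) = 1/((½)*(-203/4) - 33) = 1/(-203/8 - 33) = 1/(-467/8) = -8/467 ≈ -0.017131)
R + D = -8/467 - 6479 = -3025701/467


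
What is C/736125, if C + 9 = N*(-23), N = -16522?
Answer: 379997/736125 ≈ 0.51621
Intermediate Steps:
C = 379997 (C = -9 - 16522*(-23) = -9 + 380006 = 379997)
C/736125 = 379997/736125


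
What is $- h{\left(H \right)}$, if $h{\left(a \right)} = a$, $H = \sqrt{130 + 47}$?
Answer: $- \sqrt{177} \approx -13.304$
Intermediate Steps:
$H = \sqrt{177} \approx 13.304$
$- h{\left(H \right)} = - \sqrt{177}$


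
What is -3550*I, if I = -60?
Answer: 213000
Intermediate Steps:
-3550*I = -3550*(-60) = 213000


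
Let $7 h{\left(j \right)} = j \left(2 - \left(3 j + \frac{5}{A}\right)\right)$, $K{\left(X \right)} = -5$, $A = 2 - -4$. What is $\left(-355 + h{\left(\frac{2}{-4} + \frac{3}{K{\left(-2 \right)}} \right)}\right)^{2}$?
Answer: $\frac{139492539169}{1102500} \approx 1.2652 \cdot 10^{5}$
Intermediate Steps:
$A = 6$ ($A = 2 + 4 = 6$)
$h{\left(j \right)} = \frac{j \left(\frac{7}{6} - 3 j\right)}{7}$ ($h{\left(j \right)} = \frac{j \left(2 - \left(\frac{5}{6} + 3 j\right)\right)}{7} = \frac{j \left(\frac{7}{6} - 3 j\right)}{7}$)
$\left(-355 + h{\left(\frac{2}{-4} + \frac{3}{K{\left(-2 \right)}} \right)}\right)^{2} = \left(-355 + \frac{\left(\frac{2}{-4} + \frac{3}{-5}\right) \left(7 - 18 \left(\frac{2}{-4} + \frac{3}{-5}\right)\right)}{42}\right)^{2} = \left(-355 + \frac{\left(2 \left(- \frac{1}{4}\right) + 3 \left(- \frac{1}{5}\right)\right) \left(7 - 18 \left(2 \left(- \frac{1}{4}\right) + 3 \left(- \frac{1}{5}\right)\right)\right)}{42}\right)^{2} = \left(-355 + \frac{\left(- \frac{1}{2} - \frac{3}{5}\right) \left(7 - 18 \left(- \frac{1}{2} - \frac{3}{5}\right)\right)}{42}\right)^{2} = \left(-355 + \frac{1}{42} \left(- \frac{11}{10}\right) \left(7 - - \frac{99}{5}\right)\right)^{2} = \left(-355 + \frac{1}{42} \left(- \frac{11}{10}\right) \left(7 + \frac{99}{5}\right)\right)^{2} = \left(-355 + \frac{1}{42} \left(- \frac{11}{10}\right) \frac{134}{5}\right)^{2} = \left(-355 - \frac{737}{1050}\right)^{2} = \left(- \frac{373487}{1050}\right)^{2} = \frac{139492539169}{1102500}$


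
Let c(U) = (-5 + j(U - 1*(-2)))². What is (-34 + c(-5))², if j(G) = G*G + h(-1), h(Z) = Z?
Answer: 625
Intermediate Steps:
j(G) = -1 + G² (j(G) = G*G - 1 = G² - 1 = -1 + G²)
c(U) = (-6 + (2 + U)²)² (c(U) = (-5 + (-1 + (U - 1*(-2))²))² = (-5 + (-1 + (U + 2)²))² = (-5 + (-1 + (2 + U)²))² = (-6 + (2 + U)²)²)
(-34 + c(-5))² = (-34 + (-6 + (2 - 5)²)²)² = (-34 + (-6 + (-3)²)²)² = (-34 + (-6 + 9)²)² = (-34 + 3²)² = (-34 + 9)² = (-25)² = 625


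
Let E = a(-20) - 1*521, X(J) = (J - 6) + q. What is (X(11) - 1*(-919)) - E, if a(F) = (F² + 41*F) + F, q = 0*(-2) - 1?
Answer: 1884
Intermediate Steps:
q = -1 (q = 0 - 1 = -1)
X(J) = -7 + J (X(J) = (J - 6) - 1 = (-6 + J) - 1 = -7 + J)
a(F) = F² + 42*F
E = -961 (E = -20*(42 - 20) - 1*521 = -20*22 - 521 = -440 - 521 = -961)
(X(11) - 1*(-919)) - E = ((-7 + 11) - 1*(-919)) - 1*(-961) = (4 + 919) + 961 = 923 + 961 = 1884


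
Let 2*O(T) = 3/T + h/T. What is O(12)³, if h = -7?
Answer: -1/216 ≈ -0.0046296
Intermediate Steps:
O(T) = -2/T (O(T) = (3/T - 7/T)/2 = (-4/T)/2 = -2/T)
O(12)³ = (-2/12)³ = (-2*1/12)³ = (-⅙)³ = -1/216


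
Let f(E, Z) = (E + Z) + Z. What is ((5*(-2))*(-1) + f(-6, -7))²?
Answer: 100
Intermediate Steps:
f(E, Z) = E + 2*Z
((5*(-2))*(-1) + f(-6, -7))² = ((5*(-2))*(-1) + (-6 + 2*(-7)))² = (-10*(-1) + (-6 - 14))² = (10 - 20)² = (-10)² = 100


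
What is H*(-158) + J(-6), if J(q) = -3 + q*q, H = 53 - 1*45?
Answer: -1231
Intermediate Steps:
H = 8 (H = 53 - 45 = 8)
J(q) = -3 + q**2
H*(-158) + J(-6) = 8*(-158) + (-3 + (-6)**2) = -1264 + (-3 + 36) = -1264 + 33 = -1231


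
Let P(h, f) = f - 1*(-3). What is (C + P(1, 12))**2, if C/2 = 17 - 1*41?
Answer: 1089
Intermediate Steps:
P(h, f) = 3 + f (P(h, f) = f + 3 = 3 + f)
C = -48 (C = 2*(17 - 1*41) = 2*(17 - 41) = 2*(-24) = -48)
(C + P(1, 12))**2 = (-48 + (3 + 12))**2 = (-48 + 15)**2 = (-33)**2 = 1089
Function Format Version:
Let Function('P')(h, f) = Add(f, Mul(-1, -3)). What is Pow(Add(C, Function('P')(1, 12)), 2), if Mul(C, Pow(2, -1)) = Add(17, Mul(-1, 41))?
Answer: 1089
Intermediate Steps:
Function('P')(h, f) = Add(3, f) (Function('P')(h, f) = Add(f, 3) = Add(3, f))
C = -48 (C = Mul(2, Add(17, Mul(-1, 41))) = Mul(2, Add(17, -41)) = Mul(2, -24) = -48)
Pow(Add(C, Function('P')(1, 12)), 2) = Pow(Add(-48, Add(3, 12)), 2) = Pow(Add(-48, 15), 2) = Pow(-33, 2) = 1089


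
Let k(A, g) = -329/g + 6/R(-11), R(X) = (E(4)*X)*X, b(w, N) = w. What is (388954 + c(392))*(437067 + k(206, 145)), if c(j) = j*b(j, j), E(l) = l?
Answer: 4160958110507723/17545 ≈ 2.3716e+11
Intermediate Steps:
R(X) = 4*X² (R(X) = (4*X)*X = 4*X²)
c(j) = j² (c(j) = j*j = j²)
k(A, g) = 3/242 - 329/g (k(A, g) = -329/g + 6/((4*(-11)²)) = -329/g + 6/((4*121)) = -329/g + 6/484 = -329/g + 6*(1/484) = -329/g + 3/242 = 3/242 - 329/g)
(388954 + c(392))*(437067 + k(206, 145)) = (388954 + 392²)*(437067 + (3/242 - 329/145)) = (388954 + 153664)*(437067 + (3/242 - 329*1/145)) = 542618*(437067 + (3/242 - 329/145)) = 542618*(437067 - 79183/35090) = 542618*(15336601847/35090) = 4160958110507723/17545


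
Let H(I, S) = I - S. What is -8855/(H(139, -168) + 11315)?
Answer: -8855/11622 ≈ -0.76192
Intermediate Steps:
-8855/(H(139, -168) + 11315) = -8855/((139 - 1*(-168)) + 11315) = -8855/((139 + 168) + 11315) = -8855/(307 + 11315) = -8855/11622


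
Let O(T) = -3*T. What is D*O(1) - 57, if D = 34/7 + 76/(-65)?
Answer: -30969/455 ≈ -68.064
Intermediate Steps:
D = 1678/455 (D = 34*(1/7) + 76*(-1/65) = 34/7 - 76/65 = 1678/455 ≈ 3.6879)
D*O(1) - 57 = 1678*(-3*1)/455 - 57 = (1678/455)*(-3) - 57 = -5034/455 - 57 = -30969/455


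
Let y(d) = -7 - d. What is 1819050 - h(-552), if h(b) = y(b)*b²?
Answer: -164244630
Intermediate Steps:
h(b) = b²*(-7 - b) (h(b) = (-7 - b)*b² = b²*(-7 - b))
1819050 - h(-552) = 1819050 - (-552)²*(-7 - 1*(-552)) = 1819050 - 304704*(-7 + 552) = 1819050 - 304704*545 = 1819050 - 1*166063680 = 1819050 - 166063680 = -164244630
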